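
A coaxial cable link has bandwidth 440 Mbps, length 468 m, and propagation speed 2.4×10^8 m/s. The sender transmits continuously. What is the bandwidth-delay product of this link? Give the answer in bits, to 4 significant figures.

Propagation delay = 468 / 240000000 = 1.95e-06 s.
BDP = R × t_prop = 440000000 × 1.95e-06 = 858 bits.

858.0 bits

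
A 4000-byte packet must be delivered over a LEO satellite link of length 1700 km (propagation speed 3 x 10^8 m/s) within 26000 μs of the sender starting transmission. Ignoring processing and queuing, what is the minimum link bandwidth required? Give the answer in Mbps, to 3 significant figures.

1.57 Mbps

L = 32000 bits.
Propagation delay = 1700000 / 300000000 = 5666.67 μs.
Transmission budget = 26000 − 5666.67 = 20333.3 μs.
R ≥ L / t_tx = 32000 bits / 0.0203333 s = 1.57 Mbps.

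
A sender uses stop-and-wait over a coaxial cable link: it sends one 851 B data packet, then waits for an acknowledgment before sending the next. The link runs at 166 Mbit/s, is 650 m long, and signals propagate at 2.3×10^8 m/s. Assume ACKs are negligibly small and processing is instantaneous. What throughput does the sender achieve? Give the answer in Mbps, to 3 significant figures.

t_tx = L/R = 6808/166000000 = 4.1012e-05 s.
t_prop = 650/2.3e+08 = 2.82609e-06 s; RTT = 5.65217e-06 s.
Cycle = t_tx + RTT = 4.66642e-05 s.
Throughput = L / cycle = 6808 / 4.66642e-05 = 146 Mbps.

146 Mbps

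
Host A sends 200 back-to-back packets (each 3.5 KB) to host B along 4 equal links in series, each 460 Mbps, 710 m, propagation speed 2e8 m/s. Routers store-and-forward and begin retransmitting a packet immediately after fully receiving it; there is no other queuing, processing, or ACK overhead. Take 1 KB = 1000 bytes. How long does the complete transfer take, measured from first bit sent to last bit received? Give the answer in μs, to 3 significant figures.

12400 μs

Per-hop transmission t_tx = L/R = 28000/460000000 = 60.8696 μs.
Per-hop propagation t_prop = 710/200000000 = 3.55 μs.
Pipeline fill: first packet needs 4·t_tx to clear all hops; remaining 199 packets each add one t_tx.
Total = (4+200-1)·t_tx + 4·t_prop = 203·60.8696 + 4·3.55 = 12400 μs.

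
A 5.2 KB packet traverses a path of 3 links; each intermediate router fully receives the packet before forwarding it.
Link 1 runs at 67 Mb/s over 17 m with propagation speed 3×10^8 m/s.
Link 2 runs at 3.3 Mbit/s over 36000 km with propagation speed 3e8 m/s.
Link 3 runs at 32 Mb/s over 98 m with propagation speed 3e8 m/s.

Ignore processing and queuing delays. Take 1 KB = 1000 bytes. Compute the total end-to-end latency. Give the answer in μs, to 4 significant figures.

134500 μs

L = 41600 bits.
Transmission delays (L/R per hop): 620.896, 12606.1, 1300 μs; sum = 14527 μs.
Propagation delays (d/s per hop): 0.0566667, 120000, 0.326667 μs; sum = 120000 μs.
End-to-end = 134500 μs.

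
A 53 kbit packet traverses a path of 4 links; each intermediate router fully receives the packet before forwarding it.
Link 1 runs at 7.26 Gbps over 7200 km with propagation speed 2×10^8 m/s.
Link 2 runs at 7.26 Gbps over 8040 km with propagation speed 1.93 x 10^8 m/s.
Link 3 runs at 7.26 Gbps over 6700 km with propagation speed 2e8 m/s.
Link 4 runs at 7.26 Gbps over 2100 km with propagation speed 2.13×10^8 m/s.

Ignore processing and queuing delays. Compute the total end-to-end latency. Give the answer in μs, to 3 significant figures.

121000 μs

L = 53000 bits.
Transmission delay per hop = L/R = 53000/7260000000 = 7.30028 μs; 4 hops → 29.2011 μs.
Propagation delays (d/s per hop): 36000, 41658, 33500, 9859.15 μs; sum = 121017 μs.
End-to-end = 121000 μs.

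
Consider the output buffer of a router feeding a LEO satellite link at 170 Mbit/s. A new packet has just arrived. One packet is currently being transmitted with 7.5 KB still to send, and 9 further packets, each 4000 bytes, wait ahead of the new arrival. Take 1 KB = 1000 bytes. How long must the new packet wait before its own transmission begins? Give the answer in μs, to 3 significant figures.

2050 μs

Each queued packet: L/R = 32000/170000000 = 188.235 μs.
9 queued → 1694.12 μs.
Plus remaining 60000 bits of current packet: 352.941 μs.
Queuing delay = 2050 μs.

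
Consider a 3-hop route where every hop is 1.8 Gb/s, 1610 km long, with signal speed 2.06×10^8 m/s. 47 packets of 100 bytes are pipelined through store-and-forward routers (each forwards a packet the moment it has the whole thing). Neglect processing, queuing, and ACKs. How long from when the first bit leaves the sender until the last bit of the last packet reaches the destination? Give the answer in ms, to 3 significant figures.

23.5 ms

Per-hop transmission t_tx = L/R = 800/1800000000 = 0.000444444 ms.
Per-hop propagation t_prop = 1610000/206000000 = 7.81553 ms.
Pipeline fill: first packet needs 3·t_tx to clear all hops; remaining 46 packets each add one t_tx.
Total = (3+47-1)·t_tx + 3·t_prop = 49·0.000444444 + 3·7.81553 = 23.5 ms.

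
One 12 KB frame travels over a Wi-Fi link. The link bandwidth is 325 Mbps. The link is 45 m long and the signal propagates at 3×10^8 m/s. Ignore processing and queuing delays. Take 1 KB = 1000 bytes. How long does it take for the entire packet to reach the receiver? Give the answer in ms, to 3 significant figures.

0.296 ms

L = 96000 bits.
Transmission delay = L/R = 96000 / 325000000 = 0.295385 ms.
Propagation delay = d/s = 45 m / 300000000 m/s = 0.00015 ms.
Total = 0.296 ms.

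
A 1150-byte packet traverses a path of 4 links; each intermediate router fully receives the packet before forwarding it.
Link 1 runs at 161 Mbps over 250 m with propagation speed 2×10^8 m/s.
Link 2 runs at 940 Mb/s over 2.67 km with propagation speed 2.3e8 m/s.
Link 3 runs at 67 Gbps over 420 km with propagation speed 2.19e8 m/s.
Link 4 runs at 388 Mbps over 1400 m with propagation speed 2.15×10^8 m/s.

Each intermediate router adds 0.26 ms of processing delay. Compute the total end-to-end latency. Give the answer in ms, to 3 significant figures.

2.81 ms

L = 1150 × 8 = 9200 bits.
Transmission delays (L/R per hop): 0.0571429, 0.00978723, 0.000137313, 0.0237113 ms; sum = 0.0907787 ms.
Propagation delays (d/s per hop): 0.00125, 0.0116087, 1.91781, 0.00651163 ms; sum = 1.93718 ms.
Processing at 3 router(s): 3 × 0.26 ms = 0.78 ms.
End-to-end = 2.81 ms.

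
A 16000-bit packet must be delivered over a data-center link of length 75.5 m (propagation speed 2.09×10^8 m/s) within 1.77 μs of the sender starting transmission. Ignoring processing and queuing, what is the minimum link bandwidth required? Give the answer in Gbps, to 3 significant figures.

11.4 Gbps

Propagation delay = 75.5 / 209000000 = 0.361244 μs.
Transmission budget = 1.77 − 0.361244 = 1.40876 μs.
R ≥ L / t_tx = 16000 bits / 1.40876e-06 s = 11.4 Gbps.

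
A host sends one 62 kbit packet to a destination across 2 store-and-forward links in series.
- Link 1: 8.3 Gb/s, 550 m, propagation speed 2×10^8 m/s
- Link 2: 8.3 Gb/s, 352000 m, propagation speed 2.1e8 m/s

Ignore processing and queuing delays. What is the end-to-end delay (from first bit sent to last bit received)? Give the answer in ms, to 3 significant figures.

1.69 ms

L = 62000 bits.
Transmission delay per hop = L/R = 62000/8.3e+09 = 0.00746988 ms; 2 hops → 0.0149398 ms.
Propagation delays (d/s per hop): 0.00275, 1.67619 ms; sum = 1.67894 ms.
End-to-end = 1.69 ms.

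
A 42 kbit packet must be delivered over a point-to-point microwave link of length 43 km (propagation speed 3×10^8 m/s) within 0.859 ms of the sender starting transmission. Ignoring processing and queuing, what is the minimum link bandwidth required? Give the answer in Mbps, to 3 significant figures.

Propagation delay = 43000 / 300000000 = 0.143333 ms.
Transmission budget = 0.859 − 0.143333 = 0.715667 ms.
R ≥ L / t_tx = 42000 bits / 0.000715667 s = 58.7 Mbps.

58.7 Mbps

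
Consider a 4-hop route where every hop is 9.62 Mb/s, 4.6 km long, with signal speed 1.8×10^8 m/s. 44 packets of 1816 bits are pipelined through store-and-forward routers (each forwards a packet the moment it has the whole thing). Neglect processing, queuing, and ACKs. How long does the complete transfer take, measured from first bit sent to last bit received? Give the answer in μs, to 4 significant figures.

8975 μs

Per-hop transmission t_tx = L/R = 1816/9620000 = 188.773 μs.
Per-hop propagation t_prop = 4600/180000000 = 25.5556 μs.
Pipeline fill: first packet needs 4·t_tx to clear all hops; remaining 43 packets each add one t_tx.
Total = (4+44-1)·t_tx + 4·t_prop = 47·188.773 + 4·25.5556 = 8975 μs.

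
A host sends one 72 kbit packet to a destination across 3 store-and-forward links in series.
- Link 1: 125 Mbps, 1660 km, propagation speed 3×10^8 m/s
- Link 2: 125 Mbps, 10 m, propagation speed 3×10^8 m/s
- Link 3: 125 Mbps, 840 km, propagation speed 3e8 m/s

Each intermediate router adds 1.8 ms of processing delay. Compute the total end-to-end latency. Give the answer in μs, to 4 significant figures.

13660 μs

L = 72000 bits.
Transmission delay per hop = L/R = 72000/125000000 = 576 μs; 3 hops → 1728 μs.
Propagation delays (d/s per hop): 5533.33, 0.0333333, 2800 μs; sum = 8333.37 μs.
Processing at 2 router(s): 2 × 1.8 ms = 3600 μs.
End-to-end = 13660 μs.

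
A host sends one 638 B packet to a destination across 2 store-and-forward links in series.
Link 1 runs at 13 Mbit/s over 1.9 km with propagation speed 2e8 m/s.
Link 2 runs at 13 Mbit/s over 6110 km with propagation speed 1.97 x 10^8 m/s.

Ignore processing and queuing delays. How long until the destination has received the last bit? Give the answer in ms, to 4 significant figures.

L = 638 × 8 = 5104 bits.
Transmission delay per hop = L/R = 5104/13000000 = 0.392615 ms; 2 hops → 0.785231 ms.
Propagation delays (d/s per hop): 0.0095, 31.0152 ms; sum = 31.0247 ms.
End-to-end = 31.81 ms.

31.81 ms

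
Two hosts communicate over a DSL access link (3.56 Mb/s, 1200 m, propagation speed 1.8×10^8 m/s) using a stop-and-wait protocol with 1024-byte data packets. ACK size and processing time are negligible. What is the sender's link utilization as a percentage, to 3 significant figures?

99.4 %

t_tx = L/R = 8192/3560000 = 0.00230112 s.
t_prop = 1200/180000000 = 6.66667e-06 s; RTT = 1.33333e-05 s.
Cycle = t_tx + RTT = 0.00231446 s.
Utilization = t_tx / cycle = 0.00230112/0.00231446 = 99.4 %.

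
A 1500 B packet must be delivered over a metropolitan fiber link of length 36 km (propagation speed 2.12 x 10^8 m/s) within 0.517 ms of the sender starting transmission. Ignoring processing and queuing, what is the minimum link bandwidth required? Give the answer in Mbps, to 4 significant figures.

34.56 Mbps

L = 12000 bits.
Propagation delay = 36000 / 212000000 = 0.169811 ms.
Transmission budget = 0.517 − 0.169811 = 0.347189 ms.
R ≥ L / t_tx = 12000 bits / 0.000347189 s = 34.56 Mbps.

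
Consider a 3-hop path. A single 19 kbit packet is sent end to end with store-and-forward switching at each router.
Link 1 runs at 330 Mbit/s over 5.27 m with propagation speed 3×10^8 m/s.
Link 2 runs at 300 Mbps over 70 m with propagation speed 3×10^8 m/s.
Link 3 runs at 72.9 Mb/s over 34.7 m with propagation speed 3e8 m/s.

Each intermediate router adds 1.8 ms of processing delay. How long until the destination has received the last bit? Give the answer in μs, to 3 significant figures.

L = 19000 bits.
Transmission delays (L/R per hop): 57.5758, 63.3333, 260.631 μs; sum = 381.54 μs.
Propagation delays (d/s per hop): 0.0175667, 0.233333, 0.115667 μs; sum = 0.366567 μs.
Processing at 2 router(s): 2 × 1.8 ms = 3600 μs.
End-to-end = 3980 μs.

3980 μs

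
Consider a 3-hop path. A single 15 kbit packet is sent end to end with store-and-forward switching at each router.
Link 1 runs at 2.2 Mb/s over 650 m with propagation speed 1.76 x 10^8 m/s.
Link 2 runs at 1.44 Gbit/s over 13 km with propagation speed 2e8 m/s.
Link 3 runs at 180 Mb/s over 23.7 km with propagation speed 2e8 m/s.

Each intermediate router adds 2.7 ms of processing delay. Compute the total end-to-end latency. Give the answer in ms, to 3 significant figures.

L = 15000 bits.
Transmission delays (L/R per hop): 6.81818, 0.0104167, 0.0833333 ms; sum = 6.91193 ms.
Propagation delays (d/s per hop): 0.00369318, 0.065, 0.1185 ms; sum = 0.187193 ms.
Processing at 2 router(s): 2 × 2.7 ms = 5.4 ms.
End-to-end = 12.5 ms.

12.5 ms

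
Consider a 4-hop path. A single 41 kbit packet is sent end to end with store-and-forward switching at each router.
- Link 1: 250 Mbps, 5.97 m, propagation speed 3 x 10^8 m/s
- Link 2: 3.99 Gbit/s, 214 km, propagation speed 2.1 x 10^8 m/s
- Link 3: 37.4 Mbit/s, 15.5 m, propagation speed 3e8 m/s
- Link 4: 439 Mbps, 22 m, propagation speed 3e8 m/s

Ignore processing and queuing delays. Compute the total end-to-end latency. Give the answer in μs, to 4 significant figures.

L = 41000 bits.
Transmission delays (L/R per hop): 164, 10.2757, 1096.26, 93.3941 μs; sum = 1363.93 μs.
Propagation delays (d/s per hop): 0.0199, 1019.05, 0.0516667, 0.0733333 μs; sum = 1019.19 μs.
End-to-end = 2383 μs.

2383 μs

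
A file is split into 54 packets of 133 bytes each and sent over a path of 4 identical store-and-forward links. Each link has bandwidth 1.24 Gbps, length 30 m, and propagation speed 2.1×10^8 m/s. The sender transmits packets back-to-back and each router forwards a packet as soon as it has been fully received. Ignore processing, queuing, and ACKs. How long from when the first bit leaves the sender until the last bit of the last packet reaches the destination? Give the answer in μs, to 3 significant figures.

49.5 μs

Per-hop transmission t_tx = L/R = 1064/1240000000 = 0.858065 μs.
Per-hop propagation t_prop = 30/210000000 = 0.142857 μs.
Pipeline fill: first packet needs 4·t_tx to clear all hops; remaining 53 packets each add one t_tx.
Total = (4+54-1)·t_tx + 4·t_prop = 57·0.858065 + 4·0.142857 = 49.5 μs.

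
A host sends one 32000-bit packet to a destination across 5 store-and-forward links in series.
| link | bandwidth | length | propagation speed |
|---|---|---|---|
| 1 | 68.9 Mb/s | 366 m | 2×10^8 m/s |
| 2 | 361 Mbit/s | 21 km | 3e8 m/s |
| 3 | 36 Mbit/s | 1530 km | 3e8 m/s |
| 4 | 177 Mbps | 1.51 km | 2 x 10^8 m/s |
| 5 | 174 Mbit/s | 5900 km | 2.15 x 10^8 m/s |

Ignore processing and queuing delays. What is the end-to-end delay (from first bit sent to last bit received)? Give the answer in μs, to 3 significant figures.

Transmission delays (L/R per hop): 464.441, 88.6427, 888.889, 180.791, 183.908 μs; sum = 1806.67 μs.
Propagation delays (d/s per hop): 1.83, 70, 5100, 7.55, 27441.9 μs; sum = 32621.2 μs.
End-to-end = 34400 μs.

34400 μs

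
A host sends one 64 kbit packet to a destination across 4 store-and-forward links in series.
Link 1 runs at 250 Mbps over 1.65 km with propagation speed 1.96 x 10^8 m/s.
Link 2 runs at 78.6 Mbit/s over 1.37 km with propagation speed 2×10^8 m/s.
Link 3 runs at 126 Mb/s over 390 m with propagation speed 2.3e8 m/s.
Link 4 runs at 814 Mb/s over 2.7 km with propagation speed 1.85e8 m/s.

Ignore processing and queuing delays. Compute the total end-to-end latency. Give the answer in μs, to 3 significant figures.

L = 64000 bits.
Transmission delays (L/R per hop): 256, 814.249, 507.937, 78.6241 μs; sum = 1656.81 μs.
Propagation delays (d/s per hop): 8.41837, 6.85, 1.69565, 14.5946 μs; sum = 31.5586 μs.
End-to-end = 1690 μs.

1690 μs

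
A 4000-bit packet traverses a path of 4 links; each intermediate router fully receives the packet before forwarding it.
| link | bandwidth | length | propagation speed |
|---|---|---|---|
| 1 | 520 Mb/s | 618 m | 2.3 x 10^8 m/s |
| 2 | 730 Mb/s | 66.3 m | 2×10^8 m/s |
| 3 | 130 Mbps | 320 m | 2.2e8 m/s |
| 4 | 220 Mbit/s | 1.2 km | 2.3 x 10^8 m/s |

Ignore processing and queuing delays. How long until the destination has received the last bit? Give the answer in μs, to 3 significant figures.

71.8 μs

Transmission delays (L/R per hop): 7.69231, 5.47945, 30.7692, 18.1818 μs; sum = 62.1228 μs.
Propagation delays (d/s per hop): 2.68696, 0.3315, 1.45455, 5.21739 μs; sum = 9.69039 μs.
End-to-end = 71.8 μs.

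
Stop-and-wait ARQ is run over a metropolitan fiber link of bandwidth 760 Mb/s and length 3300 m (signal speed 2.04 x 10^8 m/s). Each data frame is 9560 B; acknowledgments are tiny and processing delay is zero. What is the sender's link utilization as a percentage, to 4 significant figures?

75.67 %

t_tx = L/R = 76480/760000000 = 0.000100632 s.
t_prop = 3300/204000000 = 1.61765e-05 s; RTT = 3.23529e-05 s.
Cycle = t_tx + RTT = 0.000132985 s.
Utilization = t_tx / cycle = 0.000100632/0.000132985 = 75.67 %.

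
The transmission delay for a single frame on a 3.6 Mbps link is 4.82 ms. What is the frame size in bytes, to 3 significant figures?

2170 bytes

L = R × t_tx = 3600000 b/s × 0.00482 s = 17352 bits.
In bytes: 17352 / 8 = 2170 bytes.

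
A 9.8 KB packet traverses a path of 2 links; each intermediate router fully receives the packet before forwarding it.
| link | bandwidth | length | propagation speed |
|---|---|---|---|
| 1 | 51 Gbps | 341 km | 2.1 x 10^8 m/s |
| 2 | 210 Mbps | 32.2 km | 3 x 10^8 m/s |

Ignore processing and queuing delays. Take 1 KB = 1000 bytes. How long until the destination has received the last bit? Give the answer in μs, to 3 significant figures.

2110 μs

L = 78400 bits.
Transmission delays (L/R per hop): 1.53725, 373.333 μs; sum = 374.871 μs.
Propagation delays (d/s per hop): 1623.81, 107.333 μs; sum = 1731.14 μs.
End-to-end = 2110 μs.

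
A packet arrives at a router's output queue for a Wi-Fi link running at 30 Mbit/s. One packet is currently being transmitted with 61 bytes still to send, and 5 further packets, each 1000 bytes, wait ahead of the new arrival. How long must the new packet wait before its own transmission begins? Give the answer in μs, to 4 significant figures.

1350 μs

Each queued packet: L/R = 8000/30000000 = 266.667 μs.
5 queued → 1333.33 μs.
Plus remaining 488 bits of current packet: 16.2667 μs.
Queuing delay = 1350 μs.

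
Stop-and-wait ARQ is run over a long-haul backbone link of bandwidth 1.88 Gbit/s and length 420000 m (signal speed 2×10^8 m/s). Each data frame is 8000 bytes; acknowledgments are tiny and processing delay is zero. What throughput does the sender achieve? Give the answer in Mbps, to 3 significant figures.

15.1 Mbps

t_tx = L/R = 64000/1880000000 = 3.40426e-05 s.
t_prop = 420000/200000000 = 0.0021 s; RTT = 0.0042 s.
Cycle = t_tx + RTT = 0.00423404 s.
Throughput = L / cycle = 64000 / 0.00423404 = 15.1 Mbps.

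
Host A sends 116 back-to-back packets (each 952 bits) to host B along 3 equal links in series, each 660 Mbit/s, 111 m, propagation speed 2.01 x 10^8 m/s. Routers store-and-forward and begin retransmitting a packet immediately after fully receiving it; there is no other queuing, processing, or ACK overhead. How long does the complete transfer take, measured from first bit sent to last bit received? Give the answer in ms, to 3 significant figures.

0.172 ms

Per-hop transmission t_tx = L/R = 952/660000000 = 0.00144242 ms.
Per-hop propagation t_prop = 111/2.01e+08 = 0.000552239 ms.
Pipeline fill: first packet needs 3·t_tx to clear all hops; remaining 115 packets each add one t_tx.
Total = (3+116-1)·t_tx + 3·t_prop = 118·0.00144242 + 3·0.000552239 = 0.172 ms.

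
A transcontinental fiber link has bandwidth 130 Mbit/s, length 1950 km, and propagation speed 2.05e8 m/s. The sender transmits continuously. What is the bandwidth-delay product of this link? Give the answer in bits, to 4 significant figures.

1237000 bits

Propagation delay = 1950000 / 2.05e+08 = 0.0095122 s.
BDP = R × t_prop = 130000000 × 0.0095122 = 1236590 bits.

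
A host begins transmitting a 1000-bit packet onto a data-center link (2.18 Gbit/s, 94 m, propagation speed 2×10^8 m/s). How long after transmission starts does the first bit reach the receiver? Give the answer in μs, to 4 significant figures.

0.4700 μs

First bit experiences only propagation delay: d/s = 94/200000000 = 0.4700 μs.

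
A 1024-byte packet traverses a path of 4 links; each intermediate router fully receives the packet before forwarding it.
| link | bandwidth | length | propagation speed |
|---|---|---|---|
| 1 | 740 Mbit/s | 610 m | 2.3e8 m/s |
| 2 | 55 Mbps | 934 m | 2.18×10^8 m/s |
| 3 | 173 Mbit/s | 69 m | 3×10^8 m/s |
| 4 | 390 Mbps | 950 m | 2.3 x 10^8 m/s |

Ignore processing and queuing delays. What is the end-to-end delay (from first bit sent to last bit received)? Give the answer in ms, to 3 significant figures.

L = 1024 × 8 = 8192 bits.
Transmission delays (L/R per hop): 0.0110703, 0.148945, 0.0473526, 0.0210051 ms; sum = 0.228373 ms.
Propagation delays (d/s per hop): 0.00265217, 0.0042844, 0.00023, 0.00413043 ms; sum = 0.011297 ms.
End-to-end = 0.240 ms.

0.240 ms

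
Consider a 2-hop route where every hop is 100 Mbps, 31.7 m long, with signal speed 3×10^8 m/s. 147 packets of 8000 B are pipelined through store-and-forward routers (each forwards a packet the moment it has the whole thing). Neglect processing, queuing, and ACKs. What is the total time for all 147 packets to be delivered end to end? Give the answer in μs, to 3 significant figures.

94700 μs

Per-hop transmission t_tx = L/R = 64000/100000000 = 640 μs.
Per-hop propagation t_prop = 31.7/300000000 = 0.105667 μs.
Pipeline fill: first packet needs 2·t_tx to clear all hops; remaining 146 packets each add one t_tx.
Total = (2+147-1)·t_tx + 2·t_prop = 148·640 + 2·0.105667 = 94700 μs.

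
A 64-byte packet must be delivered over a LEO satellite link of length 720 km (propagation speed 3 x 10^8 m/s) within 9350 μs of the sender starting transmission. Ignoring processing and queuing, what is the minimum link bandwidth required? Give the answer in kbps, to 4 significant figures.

73.67 kbps

L = 512 bits.
Propagation delay = 720000 / 300000000 = 2400 μs.
Transmission budget = 9350 − 2400 = 6950 μs.
R ≥ L / t_tx = 512 bits / 0.00695 s = 73.67 kbps.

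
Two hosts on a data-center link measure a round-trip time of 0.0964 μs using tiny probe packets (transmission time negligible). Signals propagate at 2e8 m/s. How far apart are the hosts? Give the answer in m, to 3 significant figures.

One-way propagation = RTT/2 = 0.0482 μs.
d = s × t = 200000000 × 4.82e-08 = 9.64 m.

9.64 m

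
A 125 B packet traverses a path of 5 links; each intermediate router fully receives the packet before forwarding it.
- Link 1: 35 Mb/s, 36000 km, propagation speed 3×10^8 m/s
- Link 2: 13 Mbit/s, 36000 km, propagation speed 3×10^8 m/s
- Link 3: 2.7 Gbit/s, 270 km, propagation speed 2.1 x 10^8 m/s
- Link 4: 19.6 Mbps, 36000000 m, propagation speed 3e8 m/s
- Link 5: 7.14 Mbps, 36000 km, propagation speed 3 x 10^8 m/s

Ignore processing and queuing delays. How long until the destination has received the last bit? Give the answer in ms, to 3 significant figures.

L = 125 × 8 = 1000 bits.
Transmission delays (L/R per hop): 0.0285714, 0.0769231, 0.00037037, 0.0510204, 0.140056 ms; sum = 0.296941 ms.
Propagation delays (d/s per hop): 120, 120, 1.28571, 120, 120 ms; sum = 481.286 ms.
End-to-end = 482 ms.

482 ms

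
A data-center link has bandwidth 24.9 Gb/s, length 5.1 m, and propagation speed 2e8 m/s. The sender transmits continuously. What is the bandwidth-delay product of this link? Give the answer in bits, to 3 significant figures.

Propagation delay = 5.1 / 200000000 = 2.55e-08 s.
BDP = R × t_prop = 24900000000 × 2.55e-08 = 634.95 bits.

635 bits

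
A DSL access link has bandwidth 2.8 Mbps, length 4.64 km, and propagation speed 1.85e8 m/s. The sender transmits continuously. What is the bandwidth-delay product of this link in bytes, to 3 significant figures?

8.78 bytes

Propagation delay = 4640 / 185000000 = 2.50811e-05 s.
BDP = R × t_prop = 2800000 × 2.50811e-05 = 70.227 bits.
In bytes: 70.227/8 = 8.78 bytes.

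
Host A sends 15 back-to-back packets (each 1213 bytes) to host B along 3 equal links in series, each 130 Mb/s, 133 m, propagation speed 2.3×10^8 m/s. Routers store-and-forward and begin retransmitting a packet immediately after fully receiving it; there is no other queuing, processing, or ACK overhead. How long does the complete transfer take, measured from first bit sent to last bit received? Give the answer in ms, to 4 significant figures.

Per-hop transmission t_tx = L/R = 9704/130000000 = 0.0746462 ms.
Per-hop propagation t_prop = 133/2.3e+08 = 0.000578261 ms.
Pipeline fill: first packet needs 3·t_tx to clear all hops; remaining 14 packets each add one t_tx.
Total = (3+15-1)·t_tx + 3·t_prop = 17·0.0746462 + 3·0.000578261 = 1.271 ms.

1.271 ms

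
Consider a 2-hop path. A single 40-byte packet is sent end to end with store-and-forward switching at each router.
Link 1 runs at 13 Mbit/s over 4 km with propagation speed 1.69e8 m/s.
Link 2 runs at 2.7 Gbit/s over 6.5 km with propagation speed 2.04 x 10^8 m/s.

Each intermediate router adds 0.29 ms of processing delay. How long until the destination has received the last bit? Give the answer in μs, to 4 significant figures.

L = 40 × 8 = 320 bits.
Transmission delays (L/R per hop): 24.6154, 0.118519 μs; sum = 24.7339 μs.
Propagation delays (d/s per hop): 23.6686, 31.8627 μs; sum = 55.5314 μs.
Processing at 1 router(s): 1 × 0.29 ms = 290 μs.
End-to-end = 370.3 μs.

370.3 μs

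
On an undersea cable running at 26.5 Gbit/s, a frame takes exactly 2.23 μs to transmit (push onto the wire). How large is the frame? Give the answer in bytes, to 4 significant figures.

7387 bytes

L = R × t_tx = 26500000000 b/s × 2.23e-06 s = 59095 bits.
In bytes: 59095 / 8 = 7387 bytes.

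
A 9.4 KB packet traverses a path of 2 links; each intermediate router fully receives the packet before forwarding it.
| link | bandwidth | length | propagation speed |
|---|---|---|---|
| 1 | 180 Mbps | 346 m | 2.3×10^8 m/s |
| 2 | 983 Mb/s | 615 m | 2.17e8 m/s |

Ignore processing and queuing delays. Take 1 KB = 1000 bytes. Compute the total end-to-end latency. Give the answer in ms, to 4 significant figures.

0.4986 ms

L = 75200 bits.
Transmission delays (L/R per hop): 0.417778, 0.0765005 ms; sum = 0.494278 ms.
Propagation delays (d/s per hop): 0.00150435, 0.0028341 ms; sum = 0.00433845 ms.
End-to-end = 0.4986 ms.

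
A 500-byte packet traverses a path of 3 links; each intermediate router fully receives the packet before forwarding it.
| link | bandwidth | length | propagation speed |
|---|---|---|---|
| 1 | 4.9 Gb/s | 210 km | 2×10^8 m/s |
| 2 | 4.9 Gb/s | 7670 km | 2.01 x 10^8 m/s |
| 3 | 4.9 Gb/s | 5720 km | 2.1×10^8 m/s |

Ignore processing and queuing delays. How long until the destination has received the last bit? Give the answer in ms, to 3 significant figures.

L = 500 × 8 = 4000 bits.
Transmission delay per hop = L/R = 4000/4900000000 = 0.000816327 ms; 3 hops → 0.00244898 ms.
Propagation delays (d/s per hop): 1.05, 38.1592, 27.2381 ms; sum = 66.4473 ms.
End-to-end = 66.4 ms.

66.4 ms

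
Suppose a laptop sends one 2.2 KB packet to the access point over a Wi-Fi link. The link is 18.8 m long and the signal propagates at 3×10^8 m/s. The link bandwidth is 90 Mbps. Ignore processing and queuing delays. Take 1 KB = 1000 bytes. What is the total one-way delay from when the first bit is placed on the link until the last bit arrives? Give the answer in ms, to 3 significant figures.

0.196 ms

L = 17600 bits.
Transmission delay = L/R = 17600 / 90000000 = 0.195556 ms.
Propagation delay = d/s = 18.8 m / 300000000 m/s = 6.26667e-05 ms.
Total = 0.196 ms.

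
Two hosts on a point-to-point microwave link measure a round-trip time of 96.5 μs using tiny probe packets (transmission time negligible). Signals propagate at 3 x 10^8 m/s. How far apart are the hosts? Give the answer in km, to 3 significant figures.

One-way propagation = RTT/2 = 48.25 μs.
d = s × t = 300000000 × 4.825e-05 = 14.5 km.

14.5 km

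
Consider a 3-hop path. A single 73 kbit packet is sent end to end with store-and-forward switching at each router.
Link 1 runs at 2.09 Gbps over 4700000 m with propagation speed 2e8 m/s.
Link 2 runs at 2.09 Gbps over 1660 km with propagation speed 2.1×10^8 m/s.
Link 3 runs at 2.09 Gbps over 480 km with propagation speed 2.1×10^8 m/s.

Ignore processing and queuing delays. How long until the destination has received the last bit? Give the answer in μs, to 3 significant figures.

33800 μs

L = 73000 bits.
Transmission delay per hop = L/R = 73000/2.09e+09 = 34.9282 μs; 3 hops → 104.785 μs.
Propagation delays (d/s per hop): 23500, 7904.76, 2285.71 μs; sum = 33690.5 μs.
End-to-end = 33800 μs.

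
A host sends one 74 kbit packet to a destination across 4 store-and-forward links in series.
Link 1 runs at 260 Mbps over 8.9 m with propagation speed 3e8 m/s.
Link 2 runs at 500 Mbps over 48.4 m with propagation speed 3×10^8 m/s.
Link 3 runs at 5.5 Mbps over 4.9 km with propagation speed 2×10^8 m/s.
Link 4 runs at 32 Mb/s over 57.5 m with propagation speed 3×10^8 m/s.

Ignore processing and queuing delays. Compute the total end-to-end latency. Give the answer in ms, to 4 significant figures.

16.22 ms

L = 74000 bits.
Transmission delays (L/R per hop): 0.284615, 0.148, 13.4545, 2.3125 ms; sum = 16.1997 ms.
Propagation delays (d/s per hop): 2.96667e-05, 0.000161333, 0.0245, 0.000191667 ms; sum = 0.0248827 ms.
End-to-end = 16.22 ms.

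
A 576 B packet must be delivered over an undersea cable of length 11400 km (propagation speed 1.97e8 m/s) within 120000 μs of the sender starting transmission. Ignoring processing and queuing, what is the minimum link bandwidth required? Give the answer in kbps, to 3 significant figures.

74.2 kbps

L = 4608 bits.
Propagation delay = 11400000 / 197000000 = 57868 μs.
Transmission budget = 120000 − 57868 = 62132 μs.
R ≥ L / t_tx = 4608 bits / 0.062132 s = 74.2 kbps.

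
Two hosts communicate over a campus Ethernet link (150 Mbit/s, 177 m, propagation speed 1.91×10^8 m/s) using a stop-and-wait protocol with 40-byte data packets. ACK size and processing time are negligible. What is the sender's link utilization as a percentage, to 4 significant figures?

53.51 %

t_tx = L/R = 320/150000000 = 2.13333e-06 s.
t_prop = 177/191000000 = 9.26702e-07 s; RTT = 1.8534e-06 s.
Cycle = t_tx + RTT = 3.98674e-06 s.
Utilization = t_tx / cycle = 2.13333e-06/3.98674e-06 = 53.51 %.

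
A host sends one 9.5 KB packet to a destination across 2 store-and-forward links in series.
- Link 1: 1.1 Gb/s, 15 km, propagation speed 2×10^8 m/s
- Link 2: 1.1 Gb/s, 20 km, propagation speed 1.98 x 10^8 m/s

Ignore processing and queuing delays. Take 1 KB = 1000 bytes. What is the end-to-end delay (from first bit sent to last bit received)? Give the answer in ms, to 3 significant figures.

L = 76000 bits.
Transmission delay per hop = L/R = 76000/1100000000 = 0.0690909 ms; 2 hops → 0.138182 ms.
Propagation delays (d/s per hop): 0.075, 0.10101 ms; sum = 0.17601 ms.
End-to-end = 0.314 ms.

0.314 ms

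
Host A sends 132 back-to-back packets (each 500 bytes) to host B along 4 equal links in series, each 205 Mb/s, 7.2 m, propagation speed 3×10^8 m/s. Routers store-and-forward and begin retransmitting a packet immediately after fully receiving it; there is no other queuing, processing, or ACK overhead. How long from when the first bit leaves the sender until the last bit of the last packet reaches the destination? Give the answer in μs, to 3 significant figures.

2630 μs

Per-hop transmission t_tx = L/R = 4000/205000000 = 19.5122 μs.
Per-hop propagation t_prop = 7.2/300000000 = 0.024 μs.
Pipeline fill: first packet needs 4·t_tx to clear all hops; remaining 131 packets each add one t_tx.
Total = (4+132-1)·t_tx + 4·t_prop = 135·19.5122 + 4·0.024 = 2630 μs.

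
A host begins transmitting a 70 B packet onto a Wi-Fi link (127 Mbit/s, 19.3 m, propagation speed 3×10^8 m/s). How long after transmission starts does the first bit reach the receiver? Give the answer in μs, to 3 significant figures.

0.0643 μs

First bit experiences only propagation delay: d/s = 19.3/300000000 = 0.0643 μs.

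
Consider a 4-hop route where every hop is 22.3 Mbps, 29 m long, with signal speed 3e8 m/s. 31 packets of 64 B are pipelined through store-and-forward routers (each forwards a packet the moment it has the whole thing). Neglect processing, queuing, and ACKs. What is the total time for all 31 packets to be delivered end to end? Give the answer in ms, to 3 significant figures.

0.781 ms

Per-hop transmission t_tx = L/R = 512/22300000 = 0.0229596 ms.
Per-hop propagation t_prop = 29/300000000 = 9.66667e-05 ms.
Pipeline fill: first packet needs 4·t_tx to clear all hops; remaining 30 packets each add one t_tx.
Total = (4+31-1)·t_tx + 4·t_prop = 34·0.0229596 + 4·9.66667e-05 = 0.781 ms.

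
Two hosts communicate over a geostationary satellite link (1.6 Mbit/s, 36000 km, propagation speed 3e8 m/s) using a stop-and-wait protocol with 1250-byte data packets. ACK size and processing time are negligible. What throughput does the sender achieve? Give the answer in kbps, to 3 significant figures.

40.6 kbps

t_tx = L/R = 10000/1600000 = 0.00625 s.
t_prop = 36000000/300000000 = 0.12 s; RTT = 0.24 s.
Cycle = t_tx + RTT = 0.24625 s.
Throughput = L / cycle = 10000 / 0.24625 = 40.6 kbps.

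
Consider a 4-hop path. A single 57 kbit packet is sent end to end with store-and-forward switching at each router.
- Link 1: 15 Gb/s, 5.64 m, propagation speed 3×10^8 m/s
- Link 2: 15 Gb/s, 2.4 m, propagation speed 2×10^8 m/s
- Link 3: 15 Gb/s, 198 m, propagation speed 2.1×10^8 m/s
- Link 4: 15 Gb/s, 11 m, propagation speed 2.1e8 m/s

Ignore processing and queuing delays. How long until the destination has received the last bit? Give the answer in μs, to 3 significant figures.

16.2 μs

L = 57000 bits.
Transmission delay per hop = L/R = 57000/15000000000 = 3.8 μs; 4 hops → 15.2 μs.
Propagation delays (d/s per hop): 0.0188, 0.012, 0.942857, 0.052381 μs; sum = 1.02604 μs.
End-to-end = 16.2 μs.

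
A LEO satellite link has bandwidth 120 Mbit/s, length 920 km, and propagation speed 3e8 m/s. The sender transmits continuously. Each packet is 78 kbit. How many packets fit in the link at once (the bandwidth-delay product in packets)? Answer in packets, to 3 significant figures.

Propagation delay = 920000 / 300000000 = 0.00306667 s.
BDP = R × t_prop = 120000000 × 0.00306667 = 368000 bits.
In packets of 78000 bits: 4.72 packets.

4.72 packets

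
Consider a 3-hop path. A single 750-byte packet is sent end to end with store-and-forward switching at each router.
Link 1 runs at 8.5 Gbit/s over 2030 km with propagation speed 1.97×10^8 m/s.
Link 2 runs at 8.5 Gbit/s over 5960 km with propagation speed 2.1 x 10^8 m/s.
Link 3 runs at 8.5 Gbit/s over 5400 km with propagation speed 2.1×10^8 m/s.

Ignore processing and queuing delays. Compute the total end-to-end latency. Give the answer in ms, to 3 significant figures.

64.4 ms

L = 750 × 8 = 6000 bits.
Transmission delay per hop = L/R = 6000/8500000000 = 0.000705882 ms; 3 hops → 0.00211765 ms.
Propagation delays (d/s per hop): 10.3046, 28.381, 25.7143 ms; sum = 64.3998 ms.
End-to-end = 64.4 ms.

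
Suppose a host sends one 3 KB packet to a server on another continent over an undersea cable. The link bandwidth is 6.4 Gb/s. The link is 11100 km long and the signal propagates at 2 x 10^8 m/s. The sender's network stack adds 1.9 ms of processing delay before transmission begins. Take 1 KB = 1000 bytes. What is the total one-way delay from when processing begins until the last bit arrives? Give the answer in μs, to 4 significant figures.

57400 μs

L = 24000 bits.
Transmission delay = L/R = 24000 / 6400000000 = 3.75 μs.
Propagation delay = d/s = 11100000 m / 200000000 m/s = 55500 μs.
Plus processing delay 1.9 ms = 1900 μs.
Total = 57400 μs.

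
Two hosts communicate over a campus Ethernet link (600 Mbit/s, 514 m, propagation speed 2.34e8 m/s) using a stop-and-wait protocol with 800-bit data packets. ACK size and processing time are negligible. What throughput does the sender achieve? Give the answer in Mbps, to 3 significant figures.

t_tx = L/R = 800/600000000 = 1.33333e-06 s.
t_prop = 514/234000000 = 2.19658e-06 s; RTT = 4.39316e-06 s.
Cycle = t_tx + RTT = 5.7265e-06 s.
Throughput = L / cycle = 800 / 5.7265e-06 = 140 Mbps.

140 Mbps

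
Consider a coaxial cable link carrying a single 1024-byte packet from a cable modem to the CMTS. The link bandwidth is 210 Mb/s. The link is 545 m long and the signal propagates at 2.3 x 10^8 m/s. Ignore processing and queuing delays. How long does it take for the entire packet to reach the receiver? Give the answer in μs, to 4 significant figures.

L = 1024 × 8 = 8192 bits.
Transmission delay = L/R = 8192 / 210000000 = 39.0095 μs.
Propagation delay = d/s = 545 m / 2.3e+08 m/s = 2.36957 μs.
Total = 41.38 μs.

41.38 μs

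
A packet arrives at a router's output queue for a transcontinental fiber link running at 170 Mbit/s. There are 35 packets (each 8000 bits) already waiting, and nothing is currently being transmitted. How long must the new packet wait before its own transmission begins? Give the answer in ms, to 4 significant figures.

Each queued packet: L/R = 8000/170000000 = 0.0470588 ms.
35 queued → 1.64706 ms.
Queuing delay = 1.647 ms.

1.647 ms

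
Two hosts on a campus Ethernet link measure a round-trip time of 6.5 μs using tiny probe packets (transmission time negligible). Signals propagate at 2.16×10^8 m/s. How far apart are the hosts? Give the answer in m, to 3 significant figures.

One-way propagation = RTT/2 = 3.25 μs.
d = s × t = 216000000 × 3.25e-06 = 702 m.

702 m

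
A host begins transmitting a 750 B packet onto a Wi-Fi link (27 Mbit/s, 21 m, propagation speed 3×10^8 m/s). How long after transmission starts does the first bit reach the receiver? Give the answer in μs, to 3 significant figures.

0.0700 μs

First bit experiences only propagation delay: d/s = 21/300000000 = 0.0700 μs.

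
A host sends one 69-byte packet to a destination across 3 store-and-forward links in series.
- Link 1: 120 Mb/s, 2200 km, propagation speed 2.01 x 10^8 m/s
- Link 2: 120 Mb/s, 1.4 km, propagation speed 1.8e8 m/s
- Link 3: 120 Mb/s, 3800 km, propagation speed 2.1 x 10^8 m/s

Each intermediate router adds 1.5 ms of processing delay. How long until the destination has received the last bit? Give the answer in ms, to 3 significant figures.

32.1 ms

L = 69 × 8 = 552 bits.
Transmission delay per hop = L/R = 552/120000000 = 0.0046 ms; 3 hops → 0.0138 ms.
Propagation delays (d/s per hop): 10.9453, 0.00777778, 18.0952 ms; sum = 29.0483 ms.
Processing at 2 router(s): 2 × 1.5 ms = 3 ms.
End-to-end = 32.1 ms.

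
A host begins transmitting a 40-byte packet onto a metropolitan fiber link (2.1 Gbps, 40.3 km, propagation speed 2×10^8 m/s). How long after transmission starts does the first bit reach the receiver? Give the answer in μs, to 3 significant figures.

First bit experiences only propagation delay: d/s = 40300/200000000 = 202 μs.

202 μs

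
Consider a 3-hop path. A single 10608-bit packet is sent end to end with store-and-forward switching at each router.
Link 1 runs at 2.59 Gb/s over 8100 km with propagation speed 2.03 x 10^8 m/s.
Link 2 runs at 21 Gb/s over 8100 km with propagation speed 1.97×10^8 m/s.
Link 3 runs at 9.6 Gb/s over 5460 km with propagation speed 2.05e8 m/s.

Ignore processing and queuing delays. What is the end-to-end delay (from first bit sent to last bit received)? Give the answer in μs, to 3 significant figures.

108000 μs

Transmission delays (L/R per hop): 4.09575, 0.505143, 1.105 μs; sum = 5.7059 μs.
Propagation delays (d/s per hop): 39901.5, 41116.8, 26634.1 μs; sum = 107652 μs.
End-to-end = 108000 μs.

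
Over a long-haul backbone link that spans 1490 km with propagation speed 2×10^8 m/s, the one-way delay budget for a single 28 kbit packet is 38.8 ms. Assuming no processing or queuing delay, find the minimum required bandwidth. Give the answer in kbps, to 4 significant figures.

Propagation delay = 1490000 / 200000000 = 7.45 ms.
Transmission budget = 38.8 − 7.45 = 31.35 ms.
R ≥ L / t_tx = 28000 bits / 0.03135 s = 893.1 kbps.

893.1 kbps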